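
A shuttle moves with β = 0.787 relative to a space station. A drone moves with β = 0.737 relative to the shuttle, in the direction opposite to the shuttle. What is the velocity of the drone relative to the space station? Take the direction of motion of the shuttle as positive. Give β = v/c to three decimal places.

With v = 0.787 and u' = -0.737 (in units of c),
u = (u' + v)/(1 + u'v/c²):
u = (-0.737 + 0.787) / (1 + (-0.737)·0.787) = 0.0500/0.4200 = 0.1191
(Galilean addition would give +0.050c.)

β = +0.119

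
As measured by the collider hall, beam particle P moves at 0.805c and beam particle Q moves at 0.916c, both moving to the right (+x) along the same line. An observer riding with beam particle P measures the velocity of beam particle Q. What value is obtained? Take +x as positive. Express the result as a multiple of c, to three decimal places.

β_A = 0.805, β_B = 0.916.
Transform to A's frame with the inverse velocity-addition law: u' = (u − v)/(1 − uv/c²), taking u = β_B and v = β_A.
u' = (0.916 − 0.805) / (1 − (0.805)(0.916)) = 0.1110/0.2626 = 0.4227.

+0.423c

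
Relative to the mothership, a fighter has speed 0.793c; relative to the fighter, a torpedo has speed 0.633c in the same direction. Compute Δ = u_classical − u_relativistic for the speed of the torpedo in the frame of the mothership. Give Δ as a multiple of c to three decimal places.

Galilean: u_cl = 0.633 + 0.793 = 1.4260.
Relativistic: u_rel = (0.633 + 0.793) / (1 + 0.633·0.793) = 1.4260/1.5020 = 0.9494.
Δ = 1.4260 − 0.9494 = 0.4766.
(The classical prediction exceeds c; the relativistic result does not.)

Δ = 0.477c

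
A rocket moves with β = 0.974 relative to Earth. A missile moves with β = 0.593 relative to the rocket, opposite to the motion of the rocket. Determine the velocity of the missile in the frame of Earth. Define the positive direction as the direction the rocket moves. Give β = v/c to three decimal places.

With v = 0.974 and u' = -0.593 (in units of c),
u = (u' + v)/(1 + u'v/c²):
u = (-0.593 + 0.974) / (1 + (-0.593)·0.974) = 0.3810/0.4224 = 0.9020
(Galilean addition would give +0.381c.)

β = +0.902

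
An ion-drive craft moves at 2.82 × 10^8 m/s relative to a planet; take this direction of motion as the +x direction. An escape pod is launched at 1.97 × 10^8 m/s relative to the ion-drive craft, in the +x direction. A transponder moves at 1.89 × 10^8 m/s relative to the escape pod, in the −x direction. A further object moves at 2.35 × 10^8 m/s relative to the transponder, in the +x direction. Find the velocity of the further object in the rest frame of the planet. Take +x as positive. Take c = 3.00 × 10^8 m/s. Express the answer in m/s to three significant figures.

+2.98 × 10^8 m/s

Apply u = (u' + v)/(1 + u'v/c²) successively, working outward toward the planet.
(Dividing each given speed by c = 3.00 × 10^8 m/s to work in units of c.)
Start: velocity of the ion-drive craft relative to the planet = 0.9400c.
Compose with the escape pod (u' = 0.657 in the ion-drive craft frame): u_1 = (0.657 + 0.940) / (1 + 0.657·0.940) = 1.5967/1.6173 = 0.9873.
Compose with the transponder (u' = -0.630 in the escape pod frame): u_2 = (-0.630 + 0.987) / (1 + (-0.630)·0.987) = 0.3573/0.3780 = 0.9451.
Compose with the further object (u' = 0.783 in the transponder frame): u_3 = (0.783 + 0.945) / (1 + 0.783·0.945) = 1.7284/1.7403 = 0.9932.
So u = 0.9932 × 3.00 × 10^8 m/s.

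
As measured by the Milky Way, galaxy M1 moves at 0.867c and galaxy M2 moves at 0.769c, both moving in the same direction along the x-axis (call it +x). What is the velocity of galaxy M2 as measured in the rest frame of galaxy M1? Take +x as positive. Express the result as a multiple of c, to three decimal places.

-0.294c

β_A = 0.867, β_B = 0.769.
Transform to A's frame with the inverse velocity-addition law: u' = (u − v)/(1 − uv/c²), taking u = β_B and v = β_A.
u' = (0.769 − 0.867) / (1 − (0.867)(0.769)) = -0.0980/0.3333 = -0.2940.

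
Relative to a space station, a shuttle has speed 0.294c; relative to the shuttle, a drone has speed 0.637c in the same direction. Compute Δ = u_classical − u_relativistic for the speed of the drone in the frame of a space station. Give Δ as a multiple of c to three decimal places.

Δ = 0.147c

Galilean: u_cl = 0.637 + 0.294 = 0.9310.
Relativistic: u_rel = (0.637 + 0.294) / (1 + 0.637·0.294) = 0.9310/1.1873 = 0.7841.
Δ = 0.9310 − 0.7841 = 0.1469.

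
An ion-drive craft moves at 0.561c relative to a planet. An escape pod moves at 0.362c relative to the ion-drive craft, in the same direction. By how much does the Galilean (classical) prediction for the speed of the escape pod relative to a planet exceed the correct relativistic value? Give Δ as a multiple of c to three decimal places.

Δ = 0.156c

Galilean: u_cl = 0.362 + 0.561 = 0.9230.
Relativistic: u_rel = (0.362 + 0.561) / (1 + 0.362·0.561) = 0.9230/1.2031 = 0.7672.
Δ = 0.9230 − 0.7672 = 0.1558.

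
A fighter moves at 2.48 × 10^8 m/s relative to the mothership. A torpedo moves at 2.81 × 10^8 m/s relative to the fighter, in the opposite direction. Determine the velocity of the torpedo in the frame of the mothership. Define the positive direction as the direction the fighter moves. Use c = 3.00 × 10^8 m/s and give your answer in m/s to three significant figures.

In units of c (dividing by 3.00 × 10^8 m/s): v = 0.827, u' = -0.937.
u = (u' + v)/(1 + u'v/c²):
u = (-0.937 + 0.827) / (1 + (-0.937)·0.827) = -0.1100/0.2257 = -0.4874
Converting back: u = -0.4874 × 3.00 × 10^8 m/s.

-1.46 × 10^8 m/s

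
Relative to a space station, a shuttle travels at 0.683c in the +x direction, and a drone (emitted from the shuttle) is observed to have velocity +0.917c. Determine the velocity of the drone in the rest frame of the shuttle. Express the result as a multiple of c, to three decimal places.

+0.626c

Invert the composition law: u' = (u − v)/(1 − uv/c²).
u' = (0.917 − 0.683) / (1 − (0.917)(0.683)) = 0.2340/0.3737 = 0.6262.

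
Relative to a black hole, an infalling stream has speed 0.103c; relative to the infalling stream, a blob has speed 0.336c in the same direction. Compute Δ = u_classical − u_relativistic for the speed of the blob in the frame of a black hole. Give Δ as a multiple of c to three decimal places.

Galilean: u_cl = 0.336 + 0.103 = 0.4390.
Relativistic: u_rel = (0.336 + 0.103) / (1 + 0.336·0.103) = 0.4390/1.0346 = 0.4243.
Δ = 0.4390 − 0.4243 = 0.0147.

Δ = 0.015c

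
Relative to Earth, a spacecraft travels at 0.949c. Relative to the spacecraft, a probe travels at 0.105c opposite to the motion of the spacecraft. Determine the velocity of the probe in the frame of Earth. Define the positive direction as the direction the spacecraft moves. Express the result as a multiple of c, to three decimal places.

With v = 0.949 and u' = -0.105 (in units of c),
u = (u' + v)/(1 + u'v/c²):
u = (-0.105 + 0.949) / (1 + (-0.105)·0.949) = 0.8440/0.9004 = 0.9374
(Galilean addition would give +0.844c.)

+0.937c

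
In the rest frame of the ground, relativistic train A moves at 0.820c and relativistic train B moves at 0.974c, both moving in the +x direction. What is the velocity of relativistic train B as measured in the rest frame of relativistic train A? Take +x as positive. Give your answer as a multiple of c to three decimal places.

+0.765c

β_A = 0.820, β_B = 0.974.
Transform to A's frame with the inverse velocity-addition law: u' = (u − v)/(1 − uv/c²), taking u = β_B and v = β_A.
u' = (0.974 − 0.820) / (1 − (0.820)(0.974)) = 0.1540/0.2013 = 0.7650.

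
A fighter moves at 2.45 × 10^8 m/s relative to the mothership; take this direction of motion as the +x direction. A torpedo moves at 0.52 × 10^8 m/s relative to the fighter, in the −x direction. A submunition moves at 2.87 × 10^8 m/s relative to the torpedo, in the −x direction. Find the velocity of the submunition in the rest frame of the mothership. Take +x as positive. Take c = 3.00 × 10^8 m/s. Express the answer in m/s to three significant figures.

Apply u = (u' + v)/(1 + u'v/c²) successively, working outward toward the mothership.
(Dividing each given speed by c = 3.00 × 10^8 m/s to work in units of c.)
Start: velocity of the fighter relative to the mothership = 0.8167c.
Compose with the torpedo (u' = -0.173 in the fighter frame): u_1 = (-0.173 + 0.817) / (1 + (-0.173)·0.817) = 0.6433/0.8584 = 0.7494.
Compose with the submunition (u' = -0.957 in the torpedo frame): u_2 = (-0.957 + 0.749) / (1 + (-0.957)·0.749) = -0.2072/0.2831 = -0.7322.
So u = -0.7322 × 3.00 × 10^8 m/s.

-2.20 × 10^8 m/s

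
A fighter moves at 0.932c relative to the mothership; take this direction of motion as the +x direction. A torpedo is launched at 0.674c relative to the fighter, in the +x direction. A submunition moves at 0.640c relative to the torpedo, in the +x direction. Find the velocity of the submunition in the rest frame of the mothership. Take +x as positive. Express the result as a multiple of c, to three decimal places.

Apply u = (u' + v)/(1 + u'v/c²) successively, working outward toward the mothership.
Start: velocity of the fighter relative to the mothership = 0.9320c.
Compose with the torpedo (u' = 0.674 in the fighter frame): u_1 = (0.674 + 0.932) / (1 + 0.674·0.932) = 1.6060/1.6282 = 0.9864.
Compose with the submunition (u' = 0.640 in the torpedo frame): u_2 = (0.640 + 0.986) / (1 + 0.640·0.986) = 1.6264/1.6313 = 0.9970.

0.997c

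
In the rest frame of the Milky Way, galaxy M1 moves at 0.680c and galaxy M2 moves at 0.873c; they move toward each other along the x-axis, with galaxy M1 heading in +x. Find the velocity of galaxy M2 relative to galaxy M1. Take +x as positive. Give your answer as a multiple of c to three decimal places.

-0.974c

β_A = 0.680, β_B = -0.873.
Transform to A's frame with the inverse velocity-addition law: u' = (u − v)/(1 − uv/c²), taking u = β_B and v = β_A.
u' = (-0.873 − 0.680) / (1 − (0.680)(-0.873)) = -1.5530/1.5936 = -0.9745.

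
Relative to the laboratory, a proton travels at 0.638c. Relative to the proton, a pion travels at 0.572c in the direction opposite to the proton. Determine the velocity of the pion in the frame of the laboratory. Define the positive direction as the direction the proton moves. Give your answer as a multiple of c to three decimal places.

+0.104c

With v = 0.638 and u' = -0.572 (in units of c),
u = (u' + v)/(1 + u'v/c²):
u = (-0.572 + 0.638) / (1 + (-0.572)·0.638) = 0.0660/0.6351 = 0.1039
(Galilean addition would give +0.066c.)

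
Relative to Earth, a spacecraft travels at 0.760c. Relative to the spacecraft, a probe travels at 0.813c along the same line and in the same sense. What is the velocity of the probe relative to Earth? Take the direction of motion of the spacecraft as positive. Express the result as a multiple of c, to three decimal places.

0.972c

With v = 0.760 and u' = 0.813 (in units of c),
u = (u' + v)/(1 + u'v/c²):
u = (0.813 + 0.760) / (1 + 0.813·0.760) = 1.5730/1.6179 = 0.9723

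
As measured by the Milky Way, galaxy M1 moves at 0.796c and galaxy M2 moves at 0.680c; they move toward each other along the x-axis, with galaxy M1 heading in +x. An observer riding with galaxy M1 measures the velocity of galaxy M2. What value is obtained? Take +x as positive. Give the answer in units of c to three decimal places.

-0.958c

β_A = 0.796, β_B = -0.680.
Transform to A's frame with the inverse velocity-addition law: u' = (u − v)/(1 − uv/c²), taking u = β_B and v = β_A.
u' = (-0.680 − 0.796) / (1 − (0.796)(-0.680)) = -1.4760/1.5413 = -0.9576.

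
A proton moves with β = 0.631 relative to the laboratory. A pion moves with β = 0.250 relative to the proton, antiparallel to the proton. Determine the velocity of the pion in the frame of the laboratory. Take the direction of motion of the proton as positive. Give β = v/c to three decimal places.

β = +0.452

With v = 0.631 and u' = -0.250 (in units of c),
u = (u' + v)/(1 + u'v/c²):
u = (-0.250 + 0.631) / (1 + (-0.250)·0.631) = 0.3810/0.8423 = 0.4524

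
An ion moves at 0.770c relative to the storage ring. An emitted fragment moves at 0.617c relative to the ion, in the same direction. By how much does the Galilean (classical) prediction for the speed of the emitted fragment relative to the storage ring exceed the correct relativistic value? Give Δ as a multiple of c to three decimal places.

Δ = 0.447c

Galilean: u_cl = 0.617 + 0.770 = 1.3870.
Relativistic: u_rel = (0.617 + 0.770) / (1 + 0.617·0.770) = 1.3870/1.4751 = 0.9403.
Δ = 1.3870 − 0.9403 = 0.4467.
(The classical prediction exceeds c; the relativistic result does not.)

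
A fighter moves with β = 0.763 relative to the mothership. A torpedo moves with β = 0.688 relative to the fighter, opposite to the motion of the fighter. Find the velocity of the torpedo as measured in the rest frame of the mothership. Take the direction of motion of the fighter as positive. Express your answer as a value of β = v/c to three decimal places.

β = +0.158

With v = 0.763 and u' = -0.688 (in units of c),
u = (u' + v)/(1 + u'v/c²):
u = (-0.688 + 0.763) / (1 + (-0.688)·0.763) = 0.0750/0.4751 = 0.1579
(Galilean addition would give +0.075c.)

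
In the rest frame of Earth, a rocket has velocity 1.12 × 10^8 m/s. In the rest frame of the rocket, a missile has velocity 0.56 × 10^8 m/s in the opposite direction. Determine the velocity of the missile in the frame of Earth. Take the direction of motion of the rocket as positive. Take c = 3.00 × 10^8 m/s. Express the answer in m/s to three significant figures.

+6.02 × 10^7 m/s

In units of c (dividing by 3.00 × 10^8 m/s): v = 0.373, u' = -0.187.
u = (u' + v)/(1 + u'v/c²):
u = (-0.187 + 0.373) / (1 + (-0.187)·0.373) = 0.1867/0.9303 = 0.2006
(Galilean addition would give +0.187c.)
Converting back: u = 0.2006 × 3.00 × 10^8 m/s.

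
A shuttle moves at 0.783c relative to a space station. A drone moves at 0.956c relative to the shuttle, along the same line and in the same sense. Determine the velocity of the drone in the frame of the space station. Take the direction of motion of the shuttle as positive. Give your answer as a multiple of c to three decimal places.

0.995c

With v = 0.783 and u' = 0.956 (in units of c),
u = (u' + v)/(1 + u'v/c²):
u = (0.956 + 0.783) / (1 + 0.956·0.783) = 1.7390/1.7485 = 0.9945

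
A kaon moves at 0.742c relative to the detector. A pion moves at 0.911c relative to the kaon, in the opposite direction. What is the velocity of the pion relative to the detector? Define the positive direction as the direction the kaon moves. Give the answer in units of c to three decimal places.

With v = 0.742 and u' = -0.911 (in units of c),
u = (u' + v)/(1 + u'v/c²):
u = (-0.911 + 0.742) / (1 + (-0.911)·0.742) = -0.1690/0.3240 = -0.5215
(Galilean addition would give -0.169c.)

-0.522c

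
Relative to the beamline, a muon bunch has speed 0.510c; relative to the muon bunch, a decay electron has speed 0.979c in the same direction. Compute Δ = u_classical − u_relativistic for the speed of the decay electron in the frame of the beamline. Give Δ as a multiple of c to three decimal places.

Δ = 0.496c

Galilean: u_cl = 0.979 + 0.510 = 1.4890.
Relativistic: u_rel = (0.979 + 0.510) / (1 + 0.979·0.510) = 1.4890/1.4993 = 0.9931.
Δ = 1.4890 − 0.9931 = 0.4959.
(The classical prediction exceeds c; the relativistic result does not.)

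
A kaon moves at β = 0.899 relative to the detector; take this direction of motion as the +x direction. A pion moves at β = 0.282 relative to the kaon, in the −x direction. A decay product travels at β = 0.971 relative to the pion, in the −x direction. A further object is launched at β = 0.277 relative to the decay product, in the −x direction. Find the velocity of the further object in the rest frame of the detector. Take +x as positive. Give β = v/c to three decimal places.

Apply u = (u' + v)/(1 + u'v/c²) successively, working outward toward the detector.
Start: velocity of the kaon relative to the detector = 0.8990c.
Compose with the pion (u' = -0.282 in the kaon frame): u_1 = (-0.282 + 0.899) / (1 + (-0.282)·0.899) = 0.6170/0.7465 = 0.8265.
Compose with the decay product (u' = -0.971 in the pion frame): u_2 = (-0.971 + 0.827) / (1 + (-0.971)·0.827) = -0.1445/0.1974 = -0.7317.
Compose with the further object (u' = -0.277 in the decay product frame): u_3 = (-0.277 + (-0.732)) / (1 + (-0.277)·(-0.732)) = -1.0087/1.2027 = -0.8387.

β = -0.839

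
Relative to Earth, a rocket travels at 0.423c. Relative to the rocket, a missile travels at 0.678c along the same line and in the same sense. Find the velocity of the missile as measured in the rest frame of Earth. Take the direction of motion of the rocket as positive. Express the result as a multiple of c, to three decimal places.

With v = 0.423 and u' = 0.678 (in units of c),
u = (u' + v)/(1 + u'v/c²):
u = (0.678 + 0.423) / (1 + 0.678·0.423) = 1.1010/1.2868 = 0.8556

0.856c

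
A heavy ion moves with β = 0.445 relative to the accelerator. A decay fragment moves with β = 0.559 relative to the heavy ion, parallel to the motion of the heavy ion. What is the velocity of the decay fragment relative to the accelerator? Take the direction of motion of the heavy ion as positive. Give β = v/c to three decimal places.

With v = 0.445 and u' = 0.559 (in units of c),
u = (u' + v)/(1 + u'v/c²):
u = (0.559 + 0.445) / (1 + 0.559·0.445) = 1.0040/1.2488 = 0.8040

β = 0.804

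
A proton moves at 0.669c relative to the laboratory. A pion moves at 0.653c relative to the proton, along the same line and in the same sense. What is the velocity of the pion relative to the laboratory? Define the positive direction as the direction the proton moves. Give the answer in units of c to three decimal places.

0.920c

With v = 0.669 and u' = 0.653 (in units of c),
u = (u' + v)/(1 + u'v/c²):
u = (0.653 + 0.669) / (1 + 0.653·0.669) = 1.3220/1.4369 = 0.9201
(Galilean addition would give +1.322c, exceeding c.)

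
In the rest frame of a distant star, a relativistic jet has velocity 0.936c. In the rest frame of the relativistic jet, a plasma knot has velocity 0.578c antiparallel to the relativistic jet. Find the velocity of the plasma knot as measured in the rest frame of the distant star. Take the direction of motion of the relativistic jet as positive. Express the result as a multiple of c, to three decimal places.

With v = 0.936 and u' = -0.578 (in units of c),
u = (u' + v)/(1 + u'v/c²):
u = (-0.578 + 0.936) / (1 + (-0.578)·0.936) = 0.3580/0.4590 = 0.7800

+0.780c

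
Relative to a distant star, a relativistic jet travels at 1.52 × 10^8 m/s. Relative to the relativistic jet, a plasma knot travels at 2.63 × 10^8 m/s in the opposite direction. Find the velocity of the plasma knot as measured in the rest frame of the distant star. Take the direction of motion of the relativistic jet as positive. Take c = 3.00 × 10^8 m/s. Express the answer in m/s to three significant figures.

-2.00 × 10^8 m/s

In units of c (dividing by 3.00 × 10^8 m/s): v = 0.507, u' = -0.877.
u = (u' + v)/(1 + u'v/c²):
u = (-0.877 + 0.507) / (1 + (-0.877)·0.507) = -0.3700/0.5558 = -0.6657
Converting back: u = -0.6657 × 3.00 × 10^8 m/s.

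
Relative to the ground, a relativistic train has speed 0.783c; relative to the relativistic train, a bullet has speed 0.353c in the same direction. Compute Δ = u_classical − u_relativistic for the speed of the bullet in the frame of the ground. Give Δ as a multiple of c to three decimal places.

Galilean: u_cl = 0.353 + 0.783 = 1.1360.
Relativistic: u_rel = (0.353 + 0.783) / (1 + 0.353·0.783) = 1.1360/1.2764 = 0.8900.
Δ = 1.1360 − 0.8900 = 0.2460.
(The classical prediction exceeds c; the relativistic result does not.)

Δ = 0.246c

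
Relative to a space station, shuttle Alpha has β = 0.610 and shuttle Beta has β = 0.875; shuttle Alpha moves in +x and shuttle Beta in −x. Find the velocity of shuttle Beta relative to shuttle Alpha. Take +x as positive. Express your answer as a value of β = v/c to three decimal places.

β = -0.968

β_A = 0.610, β_B = -0.875.
Transform to A's frame with the inverse velocity-addition law: u' = (u − v)/(1 − uv/c²), taking u = β_B and v = β_A.
u' = (-0.875 − 0.610) / (1 − (0.610)(-0.875)) = -1.4850/1.5337 = -0.9682.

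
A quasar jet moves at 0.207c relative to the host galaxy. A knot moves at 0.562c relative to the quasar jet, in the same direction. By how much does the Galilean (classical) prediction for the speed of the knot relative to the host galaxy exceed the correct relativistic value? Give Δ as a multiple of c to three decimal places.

Δ = 0.080c

Galilean: u_cl = 0.562 + 0.207 = 0.7690.
Relativistic: u_rel = (0.562 + 0.207) / (1 + 0.562·0.207) = 0.7690/1.1163 = 0.6889.
Δ = 0.7690 − 0.6889 = 0.0801.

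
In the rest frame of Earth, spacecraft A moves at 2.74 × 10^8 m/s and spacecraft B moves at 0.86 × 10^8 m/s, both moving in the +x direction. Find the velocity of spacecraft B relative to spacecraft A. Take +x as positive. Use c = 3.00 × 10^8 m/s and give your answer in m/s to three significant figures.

β_A = 0.913, β_B = 0.287 (dividing each by c = 3.00 × 10^8 m/s).
Transform to A's frame with the inverse velocity-addition law: u' = (u − v)/(1 − uv/c²), taking u = β_B and v = β_A.
u' = (0.287 − 0.913) / (1 − (0.913)(0.287)) = -0.6267/0.7382 = -0.8489.
u' = -0.8489 × 3.00 × 10^8 m/s.

-2.55 × 10^8 m/s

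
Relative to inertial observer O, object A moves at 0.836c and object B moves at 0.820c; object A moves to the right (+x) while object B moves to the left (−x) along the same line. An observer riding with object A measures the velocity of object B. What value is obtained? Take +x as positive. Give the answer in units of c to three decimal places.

-0.982c

β_A = 0.836, β_B = -0.820.
Transform to A's frame with the inverse velocity-addition law: u' = (u − v)/(1 − uv/c²), taking u = β_B and v = β_A.
u' = (-0.820 − 0.836) / (1 − (0.836)(-0.820)) = -1.6560/1.6855 = -0.9825.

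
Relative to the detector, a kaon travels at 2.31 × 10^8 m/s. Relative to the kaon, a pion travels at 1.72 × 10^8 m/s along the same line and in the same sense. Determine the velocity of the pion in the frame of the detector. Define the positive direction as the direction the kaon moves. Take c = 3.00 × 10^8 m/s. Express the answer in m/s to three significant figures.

In units of c (dividing by 3.00 × 10^8 m/s): v = 0.770, u' = 0.573.
u = (u' + v)/(1 + u'v/c²):
u = (0.573 + 0.770) / (1 + 0.573·0.770) = 1.3433/1.4415 = 0.9319
(Galilean addition would give +1.343c, exceeding c.)
Converting back: u = 0.9319 × 3.00 × 10^8 m/s.

2.80 × 10^8 m/s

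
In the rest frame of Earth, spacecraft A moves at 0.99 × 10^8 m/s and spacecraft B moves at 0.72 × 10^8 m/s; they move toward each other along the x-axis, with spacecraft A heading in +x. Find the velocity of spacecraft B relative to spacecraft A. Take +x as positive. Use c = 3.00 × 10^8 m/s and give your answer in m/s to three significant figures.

-1.58 × 10^8 m/s

β_A = 0.330, β_B = -0.240 (dividing each by c = 3.00 × 10^8 m/s).
Transform to A's frame with the inverse velocity-addition law: u' = (u − v)/(1 − uv/c²), taking u = β_B and v = β_A.
u' = (-0.240 − 0.330) / (1 − (0.330)(-0.240)) = -0.5700/1.0792 = -0.5282.
u' = -0.5282 × 3.00 × 10^8 m/s.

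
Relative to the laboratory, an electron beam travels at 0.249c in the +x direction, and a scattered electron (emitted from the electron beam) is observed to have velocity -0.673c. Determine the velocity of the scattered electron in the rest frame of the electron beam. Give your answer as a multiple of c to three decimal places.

-0.790c

Invert the composition law: u' = (u − v)/(1 − uv/c²).
u' = (-0.673 − 0.249) / (1 − (-0.673)(0.249)) = -0.9220/1.1676 = -0.7897.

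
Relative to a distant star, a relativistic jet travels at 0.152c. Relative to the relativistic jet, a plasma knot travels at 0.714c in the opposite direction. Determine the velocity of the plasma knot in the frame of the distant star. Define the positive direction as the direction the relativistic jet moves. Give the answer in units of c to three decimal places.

-0.630c

With v = 0.152 and u' = -0.714 (in units of c),
u = (u' + v)/(1 + u'v/c²):
u = (-0.714 + 0.152) / (1 + (-0.714)·0.152) = -0.5620/0.8915 = -0.6304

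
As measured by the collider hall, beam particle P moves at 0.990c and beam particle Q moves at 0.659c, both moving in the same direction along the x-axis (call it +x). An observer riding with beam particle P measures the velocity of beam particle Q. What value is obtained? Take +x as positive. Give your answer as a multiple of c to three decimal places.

β_A = 0.990, β_B = 0.659.
Transform to A's frame with the inverse velocity-addition law: u' = (u − v)/(1 − uv/c²), taking u = β_B and v = β_A.
u' = (0.659 − 0.990) / (1 − (0.990)(0.659)) = -0.3310/0.3476 = -0.9523.

-0.952c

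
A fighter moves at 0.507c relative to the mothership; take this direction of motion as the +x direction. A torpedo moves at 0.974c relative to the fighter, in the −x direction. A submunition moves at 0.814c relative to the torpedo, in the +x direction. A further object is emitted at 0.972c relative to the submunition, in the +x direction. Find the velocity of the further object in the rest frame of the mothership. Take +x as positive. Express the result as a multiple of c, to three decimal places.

+0.930c

Apply u = (u' + v)/(1 + u'v/c²) successively, working outward toward the mothership.
Start: velocity of the fighter relative to the mothership = 0.5070c.
Compose with the torpedo (u' = -0.974 in the fighter frame): u_1 = (-0.974 + 0.507) / (1 + (-0.974)·0.507) = -0.4670/0.5062 = -0.9226.
Compose with the submunition (u' = 0.814 in the torpedo frame): u_2 = (0.814 + (-0.923)) / (1 + 0.814·(-0.923)) = -0.1086/0.2490 = -0.4361.
Compose with the further object (u' = 0.972 in the submunition frame): u_3 = (0.972 + (-0.436)) / (1 + 0.972·(-0.436)) = 0.5359/0.5761 = 0.9302.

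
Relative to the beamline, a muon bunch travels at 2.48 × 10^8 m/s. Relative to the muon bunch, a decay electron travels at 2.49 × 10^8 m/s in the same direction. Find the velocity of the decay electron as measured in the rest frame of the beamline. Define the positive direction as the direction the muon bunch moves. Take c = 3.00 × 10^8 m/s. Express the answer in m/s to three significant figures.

In units of c (dividing by 3.00 × 10^8 m/s): v = 0.827, u' = 0.830.
u = (u' + v)/(1 + u'v/c²):
u = (0.830 + 0.827) / (1 + 0.830·0.827) = 1.6567/1.6861 = 0.9825
(Galilean addition would give +1.657c, exceeding c.)
Converting back: u = 0.9825 × 3.00 × 10^8 m/s.

2.95 × 10^8 m/s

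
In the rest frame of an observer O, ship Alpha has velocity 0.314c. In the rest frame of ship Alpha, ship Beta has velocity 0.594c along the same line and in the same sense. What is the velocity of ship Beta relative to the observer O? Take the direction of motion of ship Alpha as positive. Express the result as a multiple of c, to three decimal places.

With v = 0.314 and u' = 0.594 (in units of c),
u = (u' + v)/(1 + u'v/c²):
u = (0.594 + 0.314) / (1 + 0.594·0.314) = 0.9080/1.1865 = 0.7653

0.765c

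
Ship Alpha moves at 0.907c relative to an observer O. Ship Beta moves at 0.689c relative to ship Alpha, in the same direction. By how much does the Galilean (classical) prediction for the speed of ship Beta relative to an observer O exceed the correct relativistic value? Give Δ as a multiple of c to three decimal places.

Δ = 0.614c

Galilean: u_cl = 0.689 + 0.907 = 1.5960.
Relativistic: u_rel = (0.689 + 0.907) / (1 + 0.689·0.907) = 1.5960/1.6249 = 0.9822.
Δ = 1.5960 − 0.9822 = 0.6138.
(The classical prediction exceeds c; the relativistic result does not.)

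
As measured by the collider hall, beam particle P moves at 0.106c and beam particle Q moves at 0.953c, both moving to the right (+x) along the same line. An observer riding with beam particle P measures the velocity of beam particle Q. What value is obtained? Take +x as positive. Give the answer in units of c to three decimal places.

+0.942c

β_A = 0.106, β_B = 0.953.
Transform to A's frame with the inverse velocity-addition law: u' = (u − v)/(1 − uv/c²), taking u = β_B and v = β_A.
u' = (0.953 − 0.106) / (1 − (0.106)(0.953)) = 0.8470/0.8990 = 0.9422.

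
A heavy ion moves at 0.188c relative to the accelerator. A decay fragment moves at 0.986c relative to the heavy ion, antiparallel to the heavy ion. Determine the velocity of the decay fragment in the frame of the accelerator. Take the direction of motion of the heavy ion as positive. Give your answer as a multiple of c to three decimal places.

-0.980c

With v = 0.188 and u' = -0.986 (in units of c),
u = (u' + v)/(1 + u'v/c²):
u = (-0.986 + 0.188) / (1 + (-0.986)·0.188) = -0.7980/0.8146 = -0.9796
(Galilean addition would give -0.798c.)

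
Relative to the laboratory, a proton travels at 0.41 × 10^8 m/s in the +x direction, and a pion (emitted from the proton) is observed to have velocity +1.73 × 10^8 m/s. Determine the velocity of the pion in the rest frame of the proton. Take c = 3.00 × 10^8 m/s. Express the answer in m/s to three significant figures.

+1.43 × 10^8 m/s

v = 0.137c, u = 0.577c.
Invert the composition law: u' = (u − v)/(1 − uv/c²).
u' = (0.577 − 0.137) / (1 − (0.577)(0.137)) = 0.4400/0.9212 = 0.4776.
u' = 0.4776 × 3.00 × 10^8 m/s.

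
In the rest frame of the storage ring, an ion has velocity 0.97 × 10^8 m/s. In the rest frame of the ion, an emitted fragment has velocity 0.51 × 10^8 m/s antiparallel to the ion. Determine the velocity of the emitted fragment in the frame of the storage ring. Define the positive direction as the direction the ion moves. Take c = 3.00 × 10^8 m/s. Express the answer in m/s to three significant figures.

In units of c (dividing by 3.00 × 10^8 m/s): v = 0.323, u' = -0.170.
u = (u' + v)/(1 + u'v/c²):
u = (-0.170 + 0.323) / (1 + (-0.170)·0.323) = 0.1533/0.9450 = 0.1623
Converting back: u = 0.1623 × 3.00 × 10^8 m/s.

+4.87 × 10^7 m/s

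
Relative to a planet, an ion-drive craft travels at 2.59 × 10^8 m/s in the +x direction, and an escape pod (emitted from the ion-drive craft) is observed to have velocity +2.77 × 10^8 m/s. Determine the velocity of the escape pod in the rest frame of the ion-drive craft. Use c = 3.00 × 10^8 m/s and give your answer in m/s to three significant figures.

v = 0.863c, u = 0.923c.
Invert the composition law: u' = (u − v)/(1 − uv/c²).
u' = (0.923 − 0.863) / (1 − (0.923)(0.863)) = 0.0600/0.2029 = 0.2958.
u' = 0.2958 × 3.00 × 10^8 m/s.

+8.87 × 10^7 m/s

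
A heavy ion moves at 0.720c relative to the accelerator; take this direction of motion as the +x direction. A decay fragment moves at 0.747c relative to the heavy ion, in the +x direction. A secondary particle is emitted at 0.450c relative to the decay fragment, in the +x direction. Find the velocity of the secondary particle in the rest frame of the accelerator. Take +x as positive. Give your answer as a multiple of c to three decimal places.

Apply u = (u' + v)/(1 + u'v/c²) successively, working outward toward the accelerator.
Start: velocity of the heavy ion relative to the accelerator = 0.7200c.
Compose with the decay fragment (u' = 0.747 in the heavy ion frame): u_1 = (0.747 + 0.720) / (1 + 0.747·0.720) = 1.4670/1.5378 = 0.9539.
Compose with the secondary particle (u' = 0.450 in the decay fragment frame): u_2 = (0.450 + 0.954) / (1 + 0.450·0.954) = 1.4039/1.4293 = 0.9823.

0.982c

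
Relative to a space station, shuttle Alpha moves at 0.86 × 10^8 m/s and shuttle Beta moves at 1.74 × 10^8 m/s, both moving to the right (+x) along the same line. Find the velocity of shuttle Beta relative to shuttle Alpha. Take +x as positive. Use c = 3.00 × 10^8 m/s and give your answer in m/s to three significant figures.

β_A = 0.287, β_B = 0.580 (dividing each by c = 3.00 × 10^8 m/s).
Transform to A's frame with the inverse velocity-addition law: u' = (u − v)/(1 − uv/c²), taking u = β_B and v = β_A.
u' = (0.580 − 0.287) / (1 − (0.287)(0.580)) = 0.2933/0.8337 = 0.3518.
u' = 0.3518 × 3.00 × 10^8 m/s.

+1.06 × 10^8 m/s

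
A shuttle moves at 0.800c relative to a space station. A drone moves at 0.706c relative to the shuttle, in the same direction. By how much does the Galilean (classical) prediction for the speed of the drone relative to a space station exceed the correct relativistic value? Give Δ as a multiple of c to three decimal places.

Δ = 0.544c

Galilean: u_cl = 0.706 + 0.800 = 1.5060.
Relativistic: u_rel = (0.706 + 0.800) / (1 + 0.706·0.800) = 1.5060/1.5648 = 0.9624.
Δ = 1.5060 − 0.9624 = 0.5436.
(The classical prediction exceeds c; the relativistic result does not.)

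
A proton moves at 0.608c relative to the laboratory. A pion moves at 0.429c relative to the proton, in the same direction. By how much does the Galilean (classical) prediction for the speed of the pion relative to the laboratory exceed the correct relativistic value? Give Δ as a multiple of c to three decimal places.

Δ = 0.215c

Galilean: u_cl = 0.429 + 0.608 = 1.0370.
Relativistic: u_rel = (0.429 + 0.608) / (1 + 0.429·0.608) = 1.0370/1.2608 = 0.8225.
Δ = 1.0370 − 0.8225 = 0.2145.
(The classical prediction exceeds c; the relativistic result does not.)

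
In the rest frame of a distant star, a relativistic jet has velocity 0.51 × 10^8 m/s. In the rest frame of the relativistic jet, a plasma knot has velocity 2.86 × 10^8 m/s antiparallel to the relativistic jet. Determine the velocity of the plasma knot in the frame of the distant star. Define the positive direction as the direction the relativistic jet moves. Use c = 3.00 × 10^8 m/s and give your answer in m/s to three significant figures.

In units of c (dividing by 3.00 × 10^8 m/s): v = 0.170, u' = -0.953.
u = (u' + v)/(1 + u'v/c²):
u = (-0.953 + 0.170) / (1 + (-0.953)·0.170) = -0.7833/0.8379 = -0.9348
Converting back: u = -0.9348 × 3.00 × 10^8 m/s.

-2.80 × 10^8 m/s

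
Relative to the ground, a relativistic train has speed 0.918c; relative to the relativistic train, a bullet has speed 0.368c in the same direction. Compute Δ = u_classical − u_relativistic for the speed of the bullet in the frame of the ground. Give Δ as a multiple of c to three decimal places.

Δ = 0.325c

Galilean: u_cl = 0.368 + 0.918 = 1.2860.
Relativistic: u_rel = (0.368 + 0.918) / (1 + 0.368·0.918) = 1.2860/1.3378 = 0.9613.
Δ = 1.2860 − 0.9613 = 0.3247.
(The classical prediction exceeds c; the relativistic result does not.)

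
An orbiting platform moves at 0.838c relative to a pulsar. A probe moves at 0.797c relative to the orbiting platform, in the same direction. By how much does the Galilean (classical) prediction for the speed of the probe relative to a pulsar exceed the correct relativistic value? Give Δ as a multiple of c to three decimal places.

Galilean: u_cl = 0.797 + 0.838 = 1.6350.
Relativistic: u_rel = (0.797 + 0.838) / (1 + 0.797·0.838) = 1.6350/1.6679 = 0.9803.
Δ = 1.6350 − 0.9803 = 0.6547.
(The classical prediction exceeds c; the relativistic result does not.)

Δ = 0.655c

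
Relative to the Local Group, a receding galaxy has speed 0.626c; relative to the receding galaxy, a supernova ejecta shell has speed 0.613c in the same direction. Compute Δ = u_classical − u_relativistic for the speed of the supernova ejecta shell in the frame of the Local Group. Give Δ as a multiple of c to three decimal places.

Galilean: u_cl = 0.613 + 0.626 = 1.2390.
Relativistic: u_rel = (0.613 + 0.626) / (1 + 0.613·0.626) = 1.2390/1.3837 = 0.8954.
Δ = 1.2390 − 0.8954 = 0.3436.
(The classical prediction exceeds c; the relativistic result does not.)

Δ = 0.344c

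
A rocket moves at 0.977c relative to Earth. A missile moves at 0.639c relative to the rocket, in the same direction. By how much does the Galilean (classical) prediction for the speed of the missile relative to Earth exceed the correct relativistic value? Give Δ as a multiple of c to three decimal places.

Δ = 0.621c

Galilean: u_cl = 0.639 + 0.977 = 1.6160.
Relativistic: u_rel = (0.639 + 0.977) / (1 + 0.639·0.977) = 1.6160/1.6243 = 0.9949.
Δ = 1.6160 − 0.9949 = 0.6211.
(The classical prediction exceeds c; the relativistic result does not.)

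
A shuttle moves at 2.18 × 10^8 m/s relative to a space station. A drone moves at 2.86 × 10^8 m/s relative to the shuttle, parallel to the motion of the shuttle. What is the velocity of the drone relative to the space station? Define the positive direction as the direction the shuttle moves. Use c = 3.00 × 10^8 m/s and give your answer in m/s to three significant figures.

2.98 × 10^8 m/s

In units of c (dividing by 3.00 × 10^8 m/s): v = 0.727, u' = 0.953.
u = (u' + v)/(1 + u'v/c²):
u = (0.953 + 0.727) / (1 + 0.953·0.727) = 1.6800/1.6928 = 0.9925
Converting back: u = 0.9925 × 3.00 × 10^8 m/s.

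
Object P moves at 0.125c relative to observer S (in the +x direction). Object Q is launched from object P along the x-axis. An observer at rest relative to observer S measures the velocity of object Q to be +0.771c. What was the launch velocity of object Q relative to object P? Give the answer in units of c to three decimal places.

Invert the composition law: u' = (u − v)/(1 − uv/c²).
u' = (0.771 − 0.125) / (1 − (0.771)(0.125)) = 0.6460/0.9036 = 0.7149.

+0.715c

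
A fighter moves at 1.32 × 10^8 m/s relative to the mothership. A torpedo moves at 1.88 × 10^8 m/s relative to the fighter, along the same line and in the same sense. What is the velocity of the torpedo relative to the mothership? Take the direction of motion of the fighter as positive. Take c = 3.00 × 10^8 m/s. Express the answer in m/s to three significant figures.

2.51 × 10^8 m/s

In units of c (dividing by 3.00 × 10^8 m/s): v = 0.440, u' = 0.627.
u = (u' + v)/(1 + u'v/c²):
u = (0.627 + 0.440) / (1 + 0.627·0.440) = 1.0667/1.2757 = 0.8361
(Galilean addition would give +1.067c, exceeding c.)
Converting back: u = 0.8361 × 3.00 × 10^8 m/s.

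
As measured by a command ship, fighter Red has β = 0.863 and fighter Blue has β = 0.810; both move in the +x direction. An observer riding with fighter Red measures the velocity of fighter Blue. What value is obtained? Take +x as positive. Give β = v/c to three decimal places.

β_A = 0.863, β_B = 0.810.
Transform to A's frame with the inverse velocity-addition law: u' = (u − v)/(1 − uv/c²), taking u = β_B and v = β_A.
u' = (0.810 − 0.863) / (1 − (0.863)(0.810)) = -0.0530/0.3010 = -0.1761.

β = -0.176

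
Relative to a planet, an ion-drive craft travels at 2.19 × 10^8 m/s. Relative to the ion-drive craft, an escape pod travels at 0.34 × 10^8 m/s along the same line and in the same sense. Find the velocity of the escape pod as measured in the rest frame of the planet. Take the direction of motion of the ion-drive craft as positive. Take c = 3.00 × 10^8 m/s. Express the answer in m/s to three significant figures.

2.34 × 10^8 m/s

In units of c (dividing by 3.00 × 10^8 m/s): v = 0.730, u' = 0.113.
u = (u' + v)/(1 + u'v/c²):
u = (0.113 + 0.730) / (1 + 0.113·0.730) = 0.8433/1.0827 = 0.7789
(Galilean addition would give +0.843c.)
Converting back: u = 0.7789 × 3.00 × 10^8 m/s.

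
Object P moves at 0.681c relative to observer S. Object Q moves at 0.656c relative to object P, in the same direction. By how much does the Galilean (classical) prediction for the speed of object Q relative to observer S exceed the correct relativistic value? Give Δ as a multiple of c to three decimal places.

Galilean: u_cl = 0.656 + 0.681 = 1.3370.
Relativistic: u_rel = (0.656 + 0.681) / (1 + 0.656·0.681) = 1.3370/1.4467 = 0.9241.
Δ = 1.3370 − 0.9241 = 0.4129.
(The classical prediction exceeds c; the relativistic result does not.)

Δ = 0.413c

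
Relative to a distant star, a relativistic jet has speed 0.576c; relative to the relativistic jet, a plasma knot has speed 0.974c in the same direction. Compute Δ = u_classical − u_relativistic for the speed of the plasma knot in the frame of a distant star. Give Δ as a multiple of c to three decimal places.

Galilean: u_cl = 0.974 + 0.576 = 1.5500.
Relativistic: u_rel = (0.974 + 0.576) / (1 + 0.974·0.576) = 1.5500/1.5610 = 0.9929.
Δ = 1.5500 − 0.9929 = 0.5571.
(The classical prediction exceeds c; the relativistic result does not.)

Δ = 0.557c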